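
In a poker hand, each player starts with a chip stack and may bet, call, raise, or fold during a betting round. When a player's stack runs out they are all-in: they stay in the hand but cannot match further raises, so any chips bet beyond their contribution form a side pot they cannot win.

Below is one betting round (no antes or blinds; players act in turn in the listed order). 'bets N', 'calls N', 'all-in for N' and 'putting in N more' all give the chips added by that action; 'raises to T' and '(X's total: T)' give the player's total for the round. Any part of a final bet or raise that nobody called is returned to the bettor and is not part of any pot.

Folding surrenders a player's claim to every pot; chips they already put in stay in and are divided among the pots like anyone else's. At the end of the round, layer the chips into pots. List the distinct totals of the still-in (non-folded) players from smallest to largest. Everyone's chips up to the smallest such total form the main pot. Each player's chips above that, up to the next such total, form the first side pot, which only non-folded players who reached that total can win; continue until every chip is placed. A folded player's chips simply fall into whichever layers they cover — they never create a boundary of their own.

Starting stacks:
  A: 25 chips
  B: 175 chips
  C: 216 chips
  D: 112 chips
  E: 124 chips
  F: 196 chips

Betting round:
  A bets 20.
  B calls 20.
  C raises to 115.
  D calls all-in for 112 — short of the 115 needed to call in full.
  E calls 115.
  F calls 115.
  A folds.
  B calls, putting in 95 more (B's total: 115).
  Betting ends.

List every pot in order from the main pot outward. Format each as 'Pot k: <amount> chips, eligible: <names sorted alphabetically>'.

Contributions: A=20, B=115, C=115, D=112, E=115, F=115
Folded: A
Pot levels (distinct totals of non-folded players): 112, 115
Layer 1-112: A 20 + B 112 + C 112 + D 112 + E 112 + F 112 = 580 chips; eligible B, C, D, E, F
Layer 113-115: 3 each from B, C, E, F = 3*4 = 12 chips; eligible B, C, E, F

Pot 1: 580 chips, eligible: B, C, D, E, F
Pot 2: 12 chips, eligible: B, C, E, F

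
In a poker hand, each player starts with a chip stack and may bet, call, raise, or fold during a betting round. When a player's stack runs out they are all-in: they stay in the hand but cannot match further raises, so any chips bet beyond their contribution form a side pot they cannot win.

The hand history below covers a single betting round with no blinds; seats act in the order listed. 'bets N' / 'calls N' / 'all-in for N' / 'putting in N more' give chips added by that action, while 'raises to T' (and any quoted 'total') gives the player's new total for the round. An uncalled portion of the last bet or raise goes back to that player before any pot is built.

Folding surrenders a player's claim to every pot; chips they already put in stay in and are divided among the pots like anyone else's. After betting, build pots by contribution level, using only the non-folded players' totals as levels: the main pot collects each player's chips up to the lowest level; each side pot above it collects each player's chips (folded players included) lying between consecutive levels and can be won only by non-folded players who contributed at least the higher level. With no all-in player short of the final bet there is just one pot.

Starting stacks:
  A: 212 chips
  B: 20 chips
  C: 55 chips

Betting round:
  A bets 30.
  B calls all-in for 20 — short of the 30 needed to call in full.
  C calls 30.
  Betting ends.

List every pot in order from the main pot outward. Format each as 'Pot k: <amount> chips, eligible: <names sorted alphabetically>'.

Pot 1: 60 chips, eligible: A, B, C
Pot 2: 20 chips, eligible: A, C

Derivation:
Contributions: A=30, B=20, C=30
Pot levels (distinct totals of non-folded players): 20, 30
Layer 1-20: 20 each from A, B, C = 20*3 = 60 chips; eligible A, B, C
Layer 21-30: 10 each from A, C = 10*2 = 20 chips; eligible A, C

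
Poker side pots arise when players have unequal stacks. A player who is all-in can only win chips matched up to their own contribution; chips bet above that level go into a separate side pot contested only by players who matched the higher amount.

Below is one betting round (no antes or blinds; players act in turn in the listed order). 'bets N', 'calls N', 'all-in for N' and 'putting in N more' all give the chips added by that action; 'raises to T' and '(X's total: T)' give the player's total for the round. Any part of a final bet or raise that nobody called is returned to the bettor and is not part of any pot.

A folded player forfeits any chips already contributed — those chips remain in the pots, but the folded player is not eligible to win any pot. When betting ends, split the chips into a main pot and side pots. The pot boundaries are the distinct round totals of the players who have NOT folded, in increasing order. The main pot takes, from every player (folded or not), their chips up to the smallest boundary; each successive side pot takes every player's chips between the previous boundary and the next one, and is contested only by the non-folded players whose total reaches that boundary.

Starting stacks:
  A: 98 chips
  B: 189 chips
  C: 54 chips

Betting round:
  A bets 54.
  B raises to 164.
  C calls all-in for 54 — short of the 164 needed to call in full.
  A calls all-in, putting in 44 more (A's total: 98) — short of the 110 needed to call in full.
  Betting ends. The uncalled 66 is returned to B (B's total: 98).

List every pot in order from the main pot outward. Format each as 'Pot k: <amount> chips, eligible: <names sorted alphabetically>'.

Pot 1: 162 chips, eligible: A, B, C
Pot 2: 88 chips, eligible: A, B

Derivation:
Contributions (after 66 returned to B): A=98, B=98, C=54
Pot levels (distinct totals of non-folded players): 54, 98
Layer 1-54: 54 each from A, B, C = 54*3 = 162 chips; eligible A, B, C
Layer 55-98: 44 each from A, B = 44*2 = 88 chips; eligible A, B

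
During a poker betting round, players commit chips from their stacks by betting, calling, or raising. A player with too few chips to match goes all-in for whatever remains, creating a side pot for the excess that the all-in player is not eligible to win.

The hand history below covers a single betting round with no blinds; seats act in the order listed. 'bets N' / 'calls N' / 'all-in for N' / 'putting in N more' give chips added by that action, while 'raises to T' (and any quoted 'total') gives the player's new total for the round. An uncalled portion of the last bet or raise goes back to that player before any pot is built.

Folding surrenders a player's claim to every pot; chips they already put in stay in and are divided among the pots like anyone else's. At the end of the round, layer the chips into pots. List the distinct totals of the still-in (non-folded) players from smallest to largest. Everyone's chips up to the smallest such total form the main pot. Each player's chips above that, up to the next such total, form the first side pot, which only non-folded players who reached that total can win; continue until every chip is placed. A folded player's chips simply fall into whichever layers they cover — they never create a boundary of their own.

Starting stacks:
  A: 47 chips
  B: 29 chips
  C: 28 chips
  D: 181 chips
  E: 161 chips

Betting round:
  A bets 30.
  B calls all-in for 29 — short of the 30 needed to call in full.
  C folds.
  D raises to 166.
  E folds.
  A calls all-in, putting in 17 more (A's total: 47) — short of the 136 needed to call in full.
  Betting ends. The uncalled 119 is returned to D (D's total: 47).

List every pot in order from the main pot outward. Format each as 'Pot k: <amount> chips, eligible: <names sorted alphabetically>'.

Contributions (after 119 returned to D): A=47, B=29, D=47
Folded: C, E
Pot levels (distinct totals of non-folded players): 29, 47
Layer 1-29: 29 each from A, B, D = 29*3 = 87 chips; eligible A, B, D
Layer 30-47: 18 each from A, D = 18*2 = 36 chips; eligible A, D

Pot 1: 87 chips, eligible: A, B, D
Pot 2: 36 chips, eligible: A, D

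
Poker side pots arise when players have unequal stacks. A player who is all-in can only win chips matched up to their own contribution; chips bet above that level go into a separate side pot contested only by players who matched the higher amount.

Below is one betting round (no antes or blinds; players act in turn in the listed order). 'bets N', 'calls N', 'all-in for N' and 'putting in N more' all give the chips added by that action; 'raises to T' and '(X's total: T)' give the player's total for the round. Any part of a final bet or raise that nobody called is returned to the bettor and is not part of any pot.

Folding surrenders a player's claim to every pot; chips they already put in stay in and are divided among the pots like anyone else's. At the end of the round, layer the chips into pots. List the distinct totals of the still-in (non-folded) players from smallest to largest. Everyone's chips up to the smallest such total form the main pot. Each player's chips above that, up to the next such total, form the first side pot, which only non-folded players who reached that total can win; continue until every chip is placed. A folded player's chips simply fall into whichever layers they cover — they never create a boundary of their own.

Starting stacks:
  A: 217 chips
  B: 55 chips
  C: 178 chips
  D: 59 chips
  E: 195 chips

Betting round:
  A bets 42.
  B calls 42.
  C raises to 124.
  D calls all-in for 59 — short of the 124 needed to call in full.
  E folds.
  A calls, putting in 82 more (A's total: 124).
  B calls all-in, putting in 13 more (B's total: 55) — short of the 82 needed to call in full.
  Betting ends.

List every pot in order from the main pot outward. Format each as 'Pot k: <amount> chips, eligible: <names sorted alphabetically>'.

Contributions: A=124, B=55, C=124, D=59
Folded: E
Pot levels (distinct totals of non-folded players): 55, 59, 124
Layer 1-55: 55 each from A, B, C, D = 55*4 = 220 chips; eligible A, B, C, D
Layer 56-59: 4 each from A, C, D = 4*3 = 12 chips; eligible A, C, D
Layer 60-124: 65 each from A, C = 65*2 = 130 chips; eligible A, C

Pot 1: 220 chips, eligible: A, B, C, D
Pot 2: 12 chips, eligible: A, C, D
Pot 3: 130 chips, eligible: A, C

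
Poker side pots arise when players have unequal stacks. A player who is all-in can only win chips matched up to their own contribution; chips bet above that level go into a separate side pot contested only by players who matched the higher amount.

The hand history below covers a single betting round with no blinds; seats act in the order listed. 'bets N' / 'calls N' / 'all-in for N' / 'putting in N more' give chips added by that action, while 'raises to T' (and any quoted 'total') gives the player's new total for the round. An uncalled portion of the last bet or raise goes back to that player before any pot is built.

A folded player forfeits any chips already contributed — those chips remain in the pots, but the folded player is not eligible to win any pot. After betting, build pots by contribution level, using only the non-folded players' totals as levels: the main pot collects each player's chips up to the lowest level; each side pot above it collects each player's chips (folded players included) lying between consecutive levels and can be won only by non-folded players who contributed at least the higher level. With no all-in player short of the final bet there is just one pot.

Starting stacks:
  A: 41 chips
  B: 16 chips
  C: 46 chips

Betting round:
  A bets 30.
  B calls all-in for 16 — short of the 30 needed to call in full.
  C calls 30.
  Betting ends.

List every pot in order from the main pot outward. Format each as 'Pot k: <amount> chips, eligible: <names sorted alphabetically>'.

Pot 1: 48 chips, eligible: A, B, C
Pot 2: 28 chips, eligible: A, C

Derivation:
Contributions: A=30, B=16, C=30
Pot levels (distinct totals of non-folded players): 16, 30
Layer 1-16: 16 each from A, B, C = 16*3 = 48 chips; eligible A, B, C
Layer 17-30: 14 each from A, C = 14*2 = 28 chips; eligible A, C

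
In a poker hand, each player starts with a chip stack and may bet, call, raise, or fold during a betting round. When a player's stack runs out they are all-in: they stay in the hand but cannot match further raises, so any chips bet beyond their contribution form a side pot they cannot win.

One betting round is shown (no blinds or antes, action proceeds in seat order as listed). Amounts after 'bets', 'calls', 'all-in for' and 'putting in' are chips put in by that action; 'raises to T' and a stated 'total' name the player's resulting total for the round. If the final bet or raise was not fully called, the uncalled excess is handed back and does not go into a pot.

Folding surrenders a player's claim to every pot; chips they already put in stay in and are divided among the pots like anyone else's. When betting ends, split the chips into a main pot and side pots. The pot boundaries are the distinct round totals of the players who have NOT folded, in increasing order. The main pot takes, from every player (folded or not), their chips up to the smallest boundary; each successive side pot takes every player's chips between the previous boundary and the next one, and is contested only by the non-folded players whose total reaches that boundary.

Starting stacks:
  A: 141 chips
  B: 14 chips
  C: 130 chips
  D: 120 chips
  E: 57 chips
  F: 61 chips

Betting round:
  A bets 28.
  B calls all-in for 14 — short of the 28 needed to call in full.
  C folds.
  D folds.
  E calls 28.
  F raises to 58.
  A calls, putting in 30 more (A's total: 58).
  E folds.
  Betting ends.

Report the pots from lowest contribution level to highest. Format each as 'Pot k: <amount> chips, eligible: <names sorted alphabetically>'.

Contributions: A=58, B=14, E=28, F=58
Folded: C, D, E
Pot levels (distinct totals of non-folded players): 14, 58
Layer 1-14: 14 each from A, B, E, F = 14*4 = 56 chips; eligible A, B, F
Layer 15-58: A 44 + E 14 + F 44 = 102 chips; eligible A, F

Pot 1: 56 chips, eligible: A, B, F
Pot 2: 102 chips, eligible: A, F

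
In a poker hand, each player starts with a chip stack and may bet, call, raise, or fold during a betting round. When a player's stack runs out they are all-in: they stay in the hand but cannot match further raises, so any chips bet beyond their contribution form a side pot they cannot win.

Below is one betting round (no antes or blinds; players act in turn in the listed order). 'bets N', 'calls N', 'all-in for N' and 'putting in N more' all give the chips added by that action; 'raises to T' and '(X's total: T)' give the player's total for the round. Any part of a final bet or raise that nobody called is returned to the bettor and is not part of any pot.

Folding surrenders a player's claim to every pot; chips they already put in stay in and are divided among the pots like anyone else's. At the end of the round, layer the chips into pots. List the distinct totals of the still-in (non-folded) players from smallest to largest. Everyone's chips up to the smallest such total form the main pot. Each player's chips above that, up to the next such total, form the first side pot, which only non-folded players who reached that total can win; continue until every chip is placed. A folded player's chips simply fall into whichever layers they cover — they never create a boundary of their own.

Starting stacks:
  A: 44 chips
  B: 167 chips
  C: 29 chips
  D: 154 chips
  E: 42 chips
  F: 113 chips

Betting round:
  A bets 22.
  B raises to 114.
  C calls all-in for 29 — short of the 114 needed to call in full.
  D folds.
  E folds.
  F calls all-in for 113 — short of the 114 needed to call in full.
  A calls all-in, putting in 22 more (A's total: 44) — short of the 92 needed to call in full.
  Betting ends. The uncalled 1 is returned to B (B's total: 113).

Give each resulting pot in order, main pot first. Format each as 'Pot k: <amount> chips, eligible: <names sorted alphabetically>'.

Contributions (after 1 returned to B): A=44, B=113, C=29, F=113
Folded: D, E
Pot levels (distinct totals of non-folded players): 29, 44, 113
Layer 1-29: 29 each from A, B, C, F = 29*4 = 116 chips; eligible A, B, C, F
Layer 30-44: 15 each from A, B, F = 15*3 = 45 chips; eligible A, B, F
Layer 45-113: 69 each from B, F = 69*2 = 138 chips; eligible B, F

Pot 1: 116 chips, eligible: A, B, C, F
Pot 2: 45 chips, eligible: A, B, F
Pot 3: 138 chips, eligible: B, F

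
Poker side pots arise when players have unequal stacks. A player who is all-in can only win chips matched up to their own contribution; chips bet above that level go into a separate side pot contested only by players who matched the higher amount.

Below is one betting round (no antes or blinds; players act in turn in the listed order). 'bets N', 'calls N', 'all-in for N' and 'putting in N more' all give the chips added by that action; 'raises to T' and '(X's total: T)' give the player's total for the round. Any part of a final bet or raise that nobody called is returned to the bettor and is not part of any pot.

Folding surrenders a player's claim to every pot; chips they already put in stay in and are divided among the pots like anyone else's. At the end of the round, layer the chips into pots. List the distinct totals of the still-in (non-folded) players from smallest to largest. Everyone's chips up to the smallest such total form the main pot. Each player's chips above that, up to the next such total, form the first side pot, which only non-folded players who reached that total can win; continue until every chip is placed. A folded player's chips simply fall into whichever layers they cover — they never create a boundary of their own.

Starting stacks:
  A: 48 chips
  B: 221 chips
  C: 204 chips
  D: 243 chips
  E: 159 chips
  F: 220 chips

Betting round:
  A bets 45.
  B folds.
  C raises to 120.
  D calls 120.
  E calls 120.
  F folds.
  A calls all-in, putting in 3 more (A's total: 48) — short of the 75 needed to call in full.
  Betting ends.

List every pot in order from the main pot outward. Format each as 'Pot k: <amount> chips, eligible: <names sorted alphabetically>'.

Contributions: A=48, C=120, D=120, E=120
Folded: B, F
Pot levels (distinct totals of non-folded players): 48, 120
Layer 1-48: 48 each from A, C, D, E = 48*4 = 192 chips; eligible A, C, D, E
Layer 49-120: 72 each from C, D, E = 72*3 = 216 chips; eligible C, D, E

Pot 1: 192 chips, eligible: A, C, D, E
Pot 2: 216 chips, eligible: C, D, E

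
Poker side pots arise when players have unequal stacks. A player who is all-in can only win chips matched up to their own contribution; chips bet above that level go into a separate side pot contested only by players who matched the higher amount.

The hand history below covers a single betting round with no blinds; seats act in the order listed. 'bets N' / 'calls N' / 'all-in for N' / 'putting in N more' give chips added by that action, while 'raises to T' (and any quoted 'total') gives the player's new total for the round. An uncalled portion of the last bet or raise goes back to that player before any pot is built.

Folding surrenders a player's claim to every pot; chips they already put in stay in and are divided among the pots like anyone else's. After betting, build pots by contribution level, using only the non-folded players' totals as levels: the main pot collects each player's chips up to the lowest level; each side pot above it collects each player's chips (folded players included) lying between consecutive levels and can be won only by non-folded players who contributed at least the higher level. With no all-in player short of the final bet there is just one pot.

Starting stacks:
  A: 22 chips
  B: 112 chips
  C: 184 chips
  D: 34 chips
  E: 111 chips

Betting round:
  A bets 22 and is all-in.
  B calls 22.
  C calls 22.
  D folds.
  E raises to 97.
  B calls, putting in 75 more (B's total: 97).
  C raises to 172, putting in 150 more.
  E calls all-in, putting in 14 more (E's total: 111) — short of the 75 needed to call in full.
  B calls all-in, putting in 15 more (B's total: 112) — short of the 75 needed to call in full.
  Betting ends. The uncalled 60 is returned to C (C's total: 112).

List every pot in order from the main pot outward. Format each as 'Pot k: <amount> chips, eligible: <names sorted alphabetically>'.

Contributions (after 60 returned to C): A=22, B=112, C=112, E=111
Folded: D
Pot levels (distinct totals of non-folded players): 22, 111, 112
Layer 1-22: 22 each from A, B, C, E = 22*4 = 88 chips; eligible A, B, C, E
Layer 23-111: 89 each from B, C, E = 89*3 = 267 chips; eligible B, C, E
Layer 112-112: 1 each from B, C = 1*2 = 2 chips; eligible B, C

Pot 1: 88 chips, eligible: A, B, C, E
Pot 2: 267 chips, eligible: B, C, E
Pot 3: 2 chips, eligible: B, C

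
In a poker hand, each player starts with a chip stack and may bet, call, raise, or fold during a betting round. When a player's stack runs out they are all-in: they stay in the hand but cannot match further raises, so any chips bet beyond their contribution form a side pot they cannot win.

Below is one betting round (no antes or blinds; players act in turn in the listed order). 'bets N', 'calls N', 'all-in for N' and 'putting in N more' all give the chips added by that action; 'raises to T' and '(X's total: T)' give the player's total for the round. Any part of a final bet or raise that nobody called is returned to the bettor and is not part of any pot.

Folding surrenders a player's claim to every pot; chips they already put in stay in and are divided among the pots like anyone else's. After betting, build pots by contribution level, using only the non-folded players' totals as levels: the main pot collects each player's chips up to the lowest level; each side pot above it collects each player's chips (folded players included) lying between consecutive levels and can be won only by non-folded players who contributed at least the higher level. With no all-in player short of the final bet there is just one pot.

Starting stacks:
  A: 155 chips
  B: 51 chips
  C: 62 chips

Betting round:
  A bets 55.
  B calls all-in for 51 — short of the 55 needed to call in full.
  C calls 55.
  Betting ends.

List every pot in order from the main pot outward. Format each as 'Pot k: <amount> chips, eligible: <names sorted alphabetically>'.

Contributions: A=55, B=51, C=55
Pot levels (distinct totals of non-folded players): 51, 55
Layer 1-51: 51 each from A, B, C = 51*3 = 153 chips; eligible A, B, C
Layer 52-55: 4 each from A, C = 4*2 = 8 chips; eligible A, C

Pot 1: 153 chips, eligible: A, B, C
Pot 2: 8 chips, eligible: A, C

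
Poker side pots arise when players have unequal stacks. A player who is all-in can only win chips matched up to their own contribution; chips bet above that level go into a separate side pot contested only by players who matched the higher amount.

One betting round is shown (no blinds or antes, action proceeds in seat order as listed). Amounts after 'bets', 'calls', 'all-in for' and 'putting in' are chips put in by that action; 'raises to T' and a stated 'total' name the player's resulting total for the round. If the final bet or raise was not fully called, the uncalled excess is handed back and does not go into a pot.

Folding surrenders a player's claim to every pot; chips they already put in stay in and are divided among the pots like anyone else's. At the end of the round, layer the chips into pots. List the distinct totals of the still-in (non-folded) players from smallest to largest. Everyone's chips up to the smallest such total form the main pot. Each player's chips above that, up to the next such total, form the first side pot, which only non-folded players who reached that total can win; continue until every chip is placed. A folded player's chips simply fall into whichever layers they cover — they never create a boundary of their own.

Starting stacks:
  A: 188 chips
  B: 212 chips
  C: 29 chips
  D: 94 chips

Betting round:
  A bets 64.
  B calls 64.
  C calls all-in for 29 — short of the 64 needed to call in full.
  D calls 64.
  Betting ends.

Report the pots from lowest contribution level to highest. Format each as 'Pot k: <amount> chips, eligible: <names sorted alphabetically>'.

Contributions: A=64, B=64, C=29, D=64
Pot levels (distinct totals of non-folded players): 29, 64
Layer 1-29: 29 each from A, B, C, D = 29*4 = 116 chips; eligible A, B, C, D
Layer 30-64: 35 each from A, B, D = 35*3 = 105 chips; eligible A, B, D

Pot 1: 116 chips, eligible: A, B, C, D
Pot 2: 105 chips, eligible: A, B, D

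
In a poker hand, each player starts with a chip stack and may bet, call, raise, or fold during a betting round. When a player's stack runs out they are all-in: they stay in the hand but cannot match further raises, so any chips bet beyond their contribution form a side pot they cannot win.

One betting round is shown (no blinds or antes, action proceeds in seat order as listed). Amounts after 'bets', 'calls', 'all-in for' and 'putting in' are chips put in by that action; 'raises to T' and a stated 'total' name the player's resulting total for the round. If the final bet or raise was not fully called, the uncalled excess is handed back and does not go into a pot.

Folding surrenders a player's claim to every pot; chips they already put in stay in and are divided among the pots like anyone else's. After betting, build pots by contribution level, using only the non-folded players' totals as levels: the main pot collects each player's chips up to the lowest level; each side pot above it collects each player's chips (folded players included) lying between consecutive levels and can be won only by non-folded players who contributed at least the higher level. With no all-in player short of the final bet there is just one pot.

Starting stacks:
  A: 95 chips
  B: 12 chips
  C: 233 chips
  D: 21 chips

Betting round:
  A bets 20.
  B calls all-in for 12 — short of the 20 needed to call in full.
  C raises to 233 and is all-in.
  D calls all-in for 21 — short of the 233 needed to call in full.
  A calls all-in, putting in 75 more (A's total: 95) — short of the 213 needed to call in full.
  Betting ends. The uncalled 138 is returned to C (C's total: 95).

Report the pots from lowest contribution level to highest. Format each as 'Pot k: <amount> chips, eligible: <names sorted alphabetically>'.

Contributions (after 138 returned to C): A=95, B=12, C=95, D=21
Pot levels (distinct totals of non-folded players): 12, 21, 95
Layer 1-12: 12 each from A, B, C, D = 12*4 = 48 chips; eligible A, B, C, D
Layer 13-21: 9 each from A, C, D = 9*3 = 27 chips; eligible A, C, D
Layer 22-95: 74 each from A, C = 74*2 = 148 chips; eligible A, C

Pot 1: 48 chips, eligible: A, B, C, D
Pot 2: 27 chips, eligible: A, C, D
Pot 3: 148 chips, eligible: A, C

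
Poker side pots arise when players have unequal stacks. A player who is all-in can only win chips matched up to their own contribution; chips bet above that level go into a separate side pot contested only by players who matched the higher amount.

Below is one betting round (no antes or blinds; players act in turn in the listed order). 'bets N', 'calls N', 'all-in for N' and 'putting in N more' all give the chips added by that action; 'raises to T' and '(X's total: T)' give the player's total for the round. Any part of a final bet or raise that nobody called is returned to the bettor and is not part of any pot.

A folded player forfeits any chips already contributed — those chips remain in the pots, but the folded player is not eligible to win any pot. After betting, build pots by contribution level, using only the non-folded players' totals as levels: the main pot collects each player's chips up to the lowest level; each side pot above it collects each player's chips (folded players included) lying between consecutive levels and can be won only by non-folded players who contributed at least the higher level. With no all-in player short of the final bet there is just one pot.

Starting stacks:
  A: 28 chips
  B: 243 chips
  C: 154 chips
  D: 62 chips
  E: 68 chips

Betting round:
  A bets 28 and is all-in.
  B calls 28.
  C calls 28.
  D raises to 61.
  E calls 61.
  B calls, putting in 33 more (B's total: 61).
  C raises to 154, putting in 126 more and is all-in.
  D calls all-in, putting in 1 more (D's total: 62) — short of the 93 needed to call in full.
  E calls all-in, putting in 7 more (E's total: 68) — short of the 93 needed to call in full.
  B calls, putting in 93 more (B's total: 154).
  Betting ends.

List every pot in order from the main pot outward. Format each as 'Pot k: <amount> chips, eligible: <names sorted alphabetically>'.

Contributions: A=28, B=154, C=154, D=62, E=68
Pot levels (distinct totals of non-folded players): 28, 62, 68, 154
Layer 1-28: 28 each from A, B, C, D, E = 28*5 = 140 chips; eligible A, B, C, D, E
Layer 29-62: 34 each from B, C, D, E = 34*4 = 136 chips; eligible B, C, D, E
Layer 63-68: 6 each from B, C, E = 6*3 = 18 chips; eligible B, C, E
Layer 69-154: 86 each from B, C = 86*2 = 172 chips; eligible B, C

Pot 1: 140 chips, eligible: A, B, C, D, E
Pot 2: 136 chips, eligible: B, C, D, E
Pot 3: 18 chips, eligible: B, C, E
Pot 4: 172 chips, eligible: B, C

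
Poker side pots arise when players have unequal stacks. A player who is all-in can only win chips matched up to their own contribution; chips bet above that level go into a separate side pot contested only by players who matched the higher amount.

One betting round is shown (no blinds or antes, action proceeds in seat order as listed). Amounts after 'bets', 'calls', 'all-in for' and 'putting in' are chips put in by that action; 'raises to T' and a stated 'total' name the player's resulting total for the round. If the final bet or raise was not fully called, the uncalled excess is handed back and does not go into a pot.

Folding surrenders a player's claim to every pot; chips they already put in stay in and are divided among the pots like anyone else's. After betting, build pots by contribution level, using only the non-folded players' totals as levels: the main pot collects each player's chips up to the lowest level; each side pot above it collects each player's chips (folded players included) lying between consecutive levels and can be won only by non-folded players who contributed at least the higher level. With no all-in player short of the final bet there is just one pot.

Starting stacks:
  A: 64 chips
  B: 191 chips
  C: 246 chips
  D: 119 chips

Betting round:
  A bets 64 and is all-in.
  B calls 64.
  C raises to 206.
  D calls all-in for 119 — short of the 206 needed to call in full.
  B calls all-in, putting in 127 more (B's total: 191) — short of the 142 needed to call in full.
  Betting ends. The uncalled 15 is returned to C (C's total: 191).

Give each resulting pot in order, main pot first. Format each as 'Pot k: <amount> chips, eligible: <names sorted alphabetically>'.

Contributions (after 15 returned to C): A=64, B=191, C=191, D=119
Pot levels (distinct totals of non-folded players): 64, 119, 191
Layer 1-64: 64 each from A, B, C, D = 64*4 = 256 chips; eligible A, B, C, D
Layer 65-119: 55 each from B, C, D = 55*3 = 165 chips; eligible B, C, D
Layer 120-191: 72 each from B, C = 72*2 = 144 chips; eligible B, C

Pot 1: 256 chips, eligible: A, B, C, D
Pot 2: 165 chips, eligible: B, C, D
Pot 3: 144 chips, eligible: B, C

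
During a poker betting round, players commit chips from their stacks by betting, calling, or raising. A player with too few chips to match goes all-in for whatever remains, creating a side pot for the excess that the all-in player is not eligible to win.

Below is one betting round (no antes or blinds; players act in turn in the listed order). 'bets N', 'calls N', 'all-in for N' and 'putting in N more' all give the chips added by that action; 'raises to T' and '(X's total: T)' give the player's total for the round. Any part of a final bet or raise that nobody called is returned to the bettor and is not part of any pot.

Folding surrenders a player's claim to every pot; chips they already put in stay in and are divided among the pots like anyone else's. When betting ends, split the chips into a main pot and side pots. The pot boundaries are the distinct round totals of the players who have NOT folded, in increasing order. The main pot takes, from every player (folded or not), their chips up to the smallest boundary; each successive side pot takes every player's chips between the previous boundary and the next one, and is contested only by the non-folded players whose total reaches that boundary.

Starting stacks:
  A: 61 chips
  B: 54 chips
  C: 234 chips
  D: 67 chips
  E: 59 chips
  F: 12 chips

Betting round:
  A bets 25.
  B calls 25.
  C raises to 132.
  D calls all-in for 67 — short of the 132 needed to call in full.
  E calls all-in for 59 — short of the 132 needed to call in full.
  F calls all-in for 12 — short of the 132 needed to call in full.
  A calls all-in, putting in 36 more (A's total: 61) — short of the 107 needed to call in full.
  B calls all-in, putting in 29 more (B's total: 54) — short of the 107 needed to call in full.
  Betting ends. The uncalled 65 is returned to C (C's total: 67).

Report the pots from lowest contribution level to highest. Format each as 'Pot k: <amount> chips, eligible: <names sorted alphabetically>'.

Contributions (after 65 returned to C): A=61, B=54, C=67, D=67, E=59, F=12
Pot levels (distinct totals of non-folded players): 12, 54, 59, 61, 67
Layer 1-12: 12 each from A, B, C, D, E, F = 12*6 = 72 chips; eligible A, B, C, D, E, F
Layer 13-54: 42 each from A, B, C, D, E = 42*5 = 210 chips; eligible A, B, C, D, E
Layer 55-59: 5 each from A, C, D, E = 5*4 = 20 chips; eligible A, C, D, E
Layer 60-61: 2 each from A, C, D = 2*3 = 6 chips; eligible A, C, D
Layer 62-67: 6 each from C, D = 6*2 = 12 chips; eligible C, D

Pot 1: 72 chips, eligible: A, B, C, D, E, F
Pot 2: 210 chips, eligible: A, B, C, D, E
Pot 3: 20 chips, eligible: A, C, D, E
Pot 4: 6 chips, eligible: A, C, D
Pot 5: 12 chips, eligible: C, D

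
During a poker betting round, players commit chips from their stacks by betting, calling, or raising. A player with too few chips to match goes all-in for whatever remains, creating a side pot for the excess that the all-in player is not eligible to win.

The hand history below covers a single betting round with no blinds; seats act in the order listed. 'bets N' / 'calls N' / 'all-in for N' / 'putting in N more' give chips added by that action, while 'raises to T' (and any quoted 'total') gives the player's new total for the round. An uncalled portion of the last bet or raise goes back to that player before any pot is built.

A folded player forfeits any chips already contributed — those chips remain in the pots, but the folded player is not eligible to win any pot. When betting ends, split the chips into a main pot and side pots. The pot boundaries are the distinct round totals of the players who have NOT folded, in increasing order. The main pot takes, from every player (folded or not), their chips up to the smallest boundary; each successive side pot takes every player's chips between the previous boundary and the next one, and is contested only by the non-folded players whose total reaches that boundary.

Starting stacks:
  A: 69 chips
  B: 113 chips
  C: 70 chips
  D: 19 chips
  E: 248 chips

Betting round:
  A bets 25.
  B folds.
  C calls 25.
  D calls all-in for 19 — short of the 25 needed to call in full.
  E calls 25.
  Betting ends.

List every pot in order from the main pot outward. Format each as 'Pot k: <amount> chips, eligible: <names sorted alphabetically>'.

Contributions: A=25, C=25, D=19, E=25
Folded: B
Pot levels (distinct totals of non-folded players): 19, 25
Layer 1-19: 19 each from A, C, D, E = 19*4 = 76 chips; eligible A, C, D, E
Layer 20-25: 6 each from A, C, E = 6*3 = 18 chips; eligible A, C, E

Pot 1: 76 chips, eligible: A, C, D, E
Pot 2: 18 chips, eligible: A, C, E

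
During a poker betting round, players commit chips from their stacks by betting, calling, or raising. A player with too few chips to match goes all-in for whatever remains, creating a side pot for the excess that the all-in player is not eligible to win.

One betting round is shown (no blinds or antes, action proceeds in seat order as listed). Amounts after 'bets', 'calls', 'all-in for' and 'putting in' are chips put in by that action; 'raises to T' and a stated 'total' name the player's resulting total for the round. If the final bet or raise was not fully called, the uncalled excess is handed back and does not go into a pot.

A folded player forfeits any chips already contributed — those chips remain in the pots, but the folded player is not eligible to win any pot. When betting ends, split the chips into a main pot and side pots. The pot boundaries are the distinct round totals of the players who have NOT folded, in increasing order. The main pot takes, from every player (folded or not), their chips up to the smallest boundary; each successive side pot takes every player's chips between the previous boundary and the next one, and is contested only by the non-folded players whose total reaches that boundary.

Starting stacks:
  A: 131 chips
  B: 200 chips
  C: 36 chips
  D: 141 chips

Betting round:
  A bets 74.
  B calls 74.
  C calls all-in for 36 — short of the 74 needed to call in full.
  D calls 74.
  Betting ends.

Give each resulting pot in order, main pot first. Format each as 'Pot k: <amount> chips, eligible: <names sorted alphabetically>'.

Contributions: A=74, B=74, C=36, D=74
Pot levels (distinct totals of non-folded players): 36, 74
Layer 1-36: 36 each from A, B, C, D = 36*4 = 144 chips; eligible A, B, C, D
Layer 37-74: 38 each from A, B, D = 38*3 = 114 chips; eligible A, B, D

Pot 1: 144 chips, eligible: A, B, C, D
Pot 2: 114 chips, eligible: A, B, D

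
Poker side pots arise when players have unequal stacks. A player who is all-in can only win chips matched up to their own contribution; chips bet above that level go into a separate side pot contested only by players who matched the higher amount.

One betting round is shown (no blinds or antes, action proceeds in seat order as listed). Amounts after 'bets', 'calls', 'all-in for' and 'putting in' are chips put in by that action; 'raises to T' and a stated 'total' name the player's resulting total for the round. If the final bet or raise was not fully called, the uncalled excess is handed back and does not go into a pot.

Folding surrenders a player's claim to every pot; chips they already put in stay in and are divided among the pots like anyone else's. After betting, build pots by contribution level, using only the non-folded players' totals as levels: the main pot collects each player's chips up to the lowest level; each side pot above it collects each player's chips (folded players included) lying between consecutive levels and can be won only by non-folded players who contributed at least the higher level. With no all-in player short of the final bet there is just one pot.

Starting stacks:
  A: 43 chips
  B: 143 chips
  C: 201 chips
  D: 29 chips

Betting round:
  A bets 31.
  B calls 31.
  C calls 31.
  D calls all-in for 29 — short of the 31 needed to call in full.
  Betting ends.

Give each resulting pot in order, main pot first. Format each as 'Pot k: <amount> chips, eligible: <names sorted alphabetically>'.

Contributions: A=31, B=31, C=31, D=29
Pot levels (distinct totals of non-folded players): 29, 31
Layer 1-29: 29 each from A, B, C, D = 29*4 = 116 chips; eligible A, B, C, D
Layer 30-31: 2 each from A, B, C = 2*3 = 6 chips; eligible A, B, C

Pot 1: 116 chips, eligible: A, B, C, D
Pot 2: 6 chips, eligible: A, B, C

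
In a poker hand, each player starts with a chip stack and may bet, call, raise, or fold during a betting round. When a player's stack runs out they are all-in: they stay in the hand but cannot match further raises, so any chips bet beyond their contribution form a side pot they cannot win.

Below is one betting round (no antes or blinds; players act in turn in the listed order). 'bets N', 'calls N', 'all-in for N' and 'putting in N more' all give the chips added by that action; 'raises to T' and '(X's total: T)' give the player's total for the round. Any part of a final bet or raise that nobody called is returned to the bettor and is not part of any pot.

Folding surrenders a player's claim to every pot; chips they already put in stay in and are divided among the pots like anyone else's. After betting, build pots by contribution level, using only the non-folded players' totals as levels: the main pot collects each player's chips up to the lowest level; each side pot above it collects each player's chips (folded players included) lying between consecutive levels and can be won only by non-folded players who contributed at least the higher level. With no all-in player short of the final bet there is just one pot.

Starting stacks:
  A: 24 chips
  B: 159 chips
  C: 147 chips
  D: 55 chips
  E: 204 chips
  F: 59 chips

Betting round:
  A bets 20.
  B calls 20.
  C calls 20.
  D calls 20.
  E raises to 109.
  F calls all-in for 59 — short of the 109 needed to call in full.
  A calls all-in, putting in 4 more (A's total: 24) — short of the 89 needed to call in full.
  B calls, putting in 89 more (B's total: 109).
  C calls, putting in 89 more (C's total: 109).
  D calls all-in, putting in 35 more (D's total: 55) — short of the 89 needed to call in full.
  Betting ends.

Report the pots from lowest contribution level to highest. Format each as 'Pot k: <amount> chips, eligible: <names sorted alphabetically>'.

Pot 1: 144 chips, eligible: A, B, C, D, E, F
Pot 2: 155 chips, eligible: B, C, D, E, F
Pot 3: 16 chips, eligible: B, C, E, F
Pot 4: 150 chips, eligible: B, C, E

Derivation:
Contributions: A=24, B=109, C=109, D=55, E=109, F=59
Pot levels (distinct totals of non-folded players): 24, 55, 59, 109
Layer 1-24: 24 each from A, B, C, D, E, F = 24*6 = 144 chips; eligible A, B, C, D, E, F
Layer 25-55: 31 each from B, C, D, E, F = 31*5 = 155 chips; eligible B, C, D, E, F
Layer 56-59: 4 each from B, C, E, F = 4*4 = 16 chips; eligible B, C, E, F
Layer 60-109: 50 each from B, C, E = 50*3 = 150 chips; eligible B, C, E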